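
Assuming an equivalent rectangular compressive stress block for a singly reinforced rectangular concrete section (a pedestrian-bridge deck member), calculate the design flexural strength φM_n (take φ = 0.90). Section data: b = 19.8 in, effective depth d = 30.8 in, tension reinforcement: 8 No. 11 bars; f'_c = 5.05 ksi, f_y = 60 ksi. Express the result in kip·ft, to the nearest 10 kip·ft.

φM_n ≈ 1480 kip·ft

A_s = 8 × 1.56 = 12.48 in².
T = A_s f_y = 12.48 × 60 = 748.8 kips.
a = T/(0.85 f'_c b) = 748.8/(0.85 × 5.05 × 19.8) = 8.810 in.
M_n = T(d − a/2) = 748.8 × (30.8 − 4.405) = 19764.6 kip·in = 19764.6/12 = 1647.05 kip·ft.
φM_n = 0.90 × 1647.05 = 1482.35 kip·ft.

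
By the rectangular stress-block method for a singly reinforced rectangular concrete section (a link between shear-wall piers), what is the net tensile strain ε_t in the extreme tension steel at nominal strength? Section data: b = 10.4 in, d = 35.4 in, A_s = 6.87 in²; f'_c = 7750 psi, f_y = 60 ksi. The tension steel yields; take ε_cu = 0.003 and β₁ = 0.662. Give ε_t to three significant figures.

a = A_s f_y/(0.85 f'_c b) = 6.017 in.
β₁ = 0.662, so c = a/β₁ = 6.017/0.662 = 9.089 in.
From the linear strain diagram with ε_cu = 0.003: ε_t = 0.003 (d − c)/c = 0.003 × (35.4 − 9.089)/9.089 = 0.00868.
Since ε_t ≥ 0.005, the section is tension-controlled.

ε_t ≈ 0.00868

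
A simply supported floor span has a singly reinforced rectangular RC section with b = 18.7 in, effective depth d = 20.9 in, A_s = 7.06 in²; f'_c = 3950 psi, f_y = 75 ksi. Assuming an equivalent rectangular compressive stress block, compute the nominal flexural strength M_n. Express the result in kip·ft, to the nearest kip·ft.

T = A_s f_y = 7.06 × 75 = 529.5 kips.
a = T/(0.85 f'_c b) = 529.5/(0.85 × 3.95 × 18.7) = 8.434 in.
M_n = T(d − a/2) = 529.5 × (20.9 − 4.217) = 8833.6 kip·in = 8833.6/12 = 736.13 kip·ft.

M_n ≈ 736 kip·ft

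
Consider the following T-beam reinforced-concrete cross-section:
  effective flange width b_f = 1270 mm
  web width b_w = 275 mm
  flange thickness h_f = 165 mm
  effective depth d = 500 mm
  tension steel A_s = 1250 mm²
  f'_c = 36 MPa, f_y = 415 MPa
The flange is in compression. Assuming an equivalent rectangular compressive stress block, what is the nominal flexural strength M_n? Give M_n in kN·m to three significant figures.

Tension: T = A_s f_y = 1250 × 415 = 518750 N.
Try a within the flange: a = T/(0.85 f'_c b_f) = 518750/(0.85 × 36 × 1270) = 13.35 mm.
Since a = 13.35 ≤ h_f = 165 mm, the stress block lies entirely in the flange; analyse as a rectangular beam of width b_f.
M_n = T(d − a/2) = 518750 × (500 − 6.675) = 255.91 × 10⁶ N·mm.
M_n = 255.91 kN·m.

M_n ≈ 256 kN·m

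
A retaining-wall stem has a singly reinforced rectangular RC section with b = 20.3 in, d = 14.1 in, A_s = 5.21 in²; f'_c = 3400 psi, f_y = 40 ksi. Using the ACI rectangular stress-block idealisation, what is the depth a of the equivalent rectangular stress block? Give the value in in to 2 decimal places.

a ≈ 3.55 in

T = A_s f_y = 5.21 × 40 = 208.4 kips.
a = T/(0.85 f'_c b) = 208.4/(0.85 × 3.4 × 20.3) = 3.55 in.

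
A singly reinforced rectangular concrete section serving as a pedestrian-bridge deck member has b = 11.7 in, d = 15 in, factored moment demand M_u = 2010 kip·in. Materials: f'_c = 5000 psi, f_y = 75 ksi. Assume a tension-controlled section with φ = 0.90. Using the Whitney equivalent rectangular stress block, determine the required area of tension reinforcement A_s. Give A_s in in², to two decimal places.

A_s ≈ 2.24 in²

M_n = M_u/φ = 2010/0.90 = 2233.33 kip·in.
From M_n = 0.85 f'_c a b (d − a/2):
a = d − √(d² − 2M_n/(0.85 f'_c b)) = 15 − √(15² − 2 × 2233.33/(0.85 × 5 × 11.7)) = 3.374 in.
A_s = 0.85 f'_c a b / f_y = 0.85 × 5 × 3.374 × 11.7 / 75 = 2.237 in².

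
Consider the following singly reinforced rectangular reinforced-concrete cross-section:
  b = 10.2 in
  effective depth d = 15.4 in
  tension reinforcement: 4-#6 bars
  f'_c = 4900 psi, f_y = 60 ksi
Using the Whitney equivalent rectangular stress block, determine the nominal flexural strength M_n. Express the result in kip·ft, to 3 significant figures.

M_n ≈ 125 kip·ft

A_s = 4 × 0.44 = 1.76 in².
T = A_s f_y = 1.76 × 60 = 105.6 kips.
a = T/(0.85 f'_c b) = 105.6/(0.85 × 4.9 × 10.2) = 2.486 in.
M_n = T(d − a/2) = 105.6 × (15.4 − 1.243) = 1495.0 kip·in = 1495.0/12 = 124.58 kip·ft.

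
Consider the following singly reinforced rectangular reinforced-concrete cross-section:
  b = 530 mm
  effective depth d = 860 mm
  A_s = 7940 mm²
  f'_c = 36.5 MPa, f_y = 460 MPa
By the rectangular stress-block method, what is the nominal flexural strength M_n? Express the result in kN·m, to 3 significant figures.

M_n ≈ 2740 kN·m

T = A_s f_y = 7940 × 460 = 3652400 N = 3652.4 kN.
From C = T: a = T/(0.85 f'_c b) = 3652400/(0.85 × 36.5 × 530) = 222.12 mm.
M_n = T(d − a/2) = 3652.4 kN × (860 − 111.06) mm = 2735.43 kN·m.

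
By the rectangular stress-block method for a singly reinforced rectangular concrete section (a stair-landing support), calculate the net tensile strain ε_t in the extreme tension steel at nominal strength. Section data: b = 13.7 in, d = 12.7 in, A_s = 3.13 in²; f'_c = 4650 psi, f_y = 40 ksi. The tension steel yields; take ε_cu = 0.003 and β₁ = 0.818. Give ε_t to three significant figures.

a = A_s f_y/(0.85 f'_c b) = 2.312 in.
β₁ = 0.818, so c = a/β₁ = 2.312/0.818 = 2.826 in.
From the linear strain diagram with ε_cu = 0.003: ε_t = 0.003 (d − c)/c = 0.003 × (12.7 − 2.826)/2.826 = 0.0105.
Since ε_t ≥ 0.005, the section is tension-controlled.

ε_t ≈ 0.0105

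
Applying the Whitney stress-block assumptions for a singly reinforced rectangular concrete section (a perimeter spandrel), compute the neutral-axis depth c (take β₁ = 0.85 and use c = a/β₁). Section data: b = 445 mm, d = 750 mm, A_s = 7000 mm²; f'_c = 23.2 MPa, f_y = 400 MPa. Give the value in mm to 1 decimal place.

T = A_s f_y = 7000 × 400 = 2800000 N = 2800 kN.
Setting C = 0.85 f'_c a b equal to T: a = 2800000/(0.85 × 23.2 × 445) = 319.074 mm.
With β₁ = 0.85, c = a/β₁ = 319.074/0.85 = 375.4 mm.

c ≈ 375.4 mm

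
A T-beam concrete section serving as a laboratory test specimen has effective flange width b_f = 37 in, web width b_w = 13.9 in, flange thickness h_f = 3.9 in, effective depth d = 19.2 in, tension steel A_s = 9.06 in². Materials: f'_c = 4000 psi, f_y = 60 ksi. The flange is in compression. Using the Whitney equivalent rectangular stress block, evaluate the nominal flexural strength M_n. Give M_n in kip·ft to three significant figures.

Tension: T = A_s f_y = 9.06 × 60 = 543.6 kips.
Try a within the flange: a = T/(0.85 f'_c b_f) = 543.6/(0.85 × 4 × 37) = 4.321 in.
a = 4.321 > h_f = 3.9 in: the block extends into the web. Split into flange-overhang and web parts.
C_f = 0.85 f'_c (b_f − b_w) h_f = 0.85 × 4 × (37 − 13.9) × 3.9 = 306.3 kips.
Remaining web compression depth: a_w = (T − C_f)/(0.85 f'_c b_w) = (543.6 − 306.3)/(0.85 × 4 × 13.9) = 5.021 in.
M_n = C_f(d − h_f/2) + (T − C_f)(d − a_w/2) = 306.3 × (19.2 − 1.95) + 237.3 × (19.2 − 2.5105) = 5283.7 + 3960.4 = 9244.1 kip·in.
M_n = 9244.1/12 = 770.34 kip·ft.

M_n ≈ 770 kip·ft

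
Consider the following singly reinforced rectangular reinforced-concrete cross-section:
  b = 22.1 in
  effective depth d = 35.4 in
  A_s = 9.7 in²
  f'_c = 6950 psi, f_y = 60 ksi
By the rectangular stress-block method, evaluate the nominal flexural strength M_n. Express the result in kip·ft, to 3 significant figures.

M_n ≈ 1610 kip·ft

T = A_s f_y = 9.7 × 60 = 582 kips.
a = T/(0.85 f'_c b) = 582/(0.85 × 6.95 × 22.1) = 4.458 in.
M_n = T(d − a/2) = 582 × (35.4 − 2.229) = 19305.5 kip·in = 19305.5/12 = 1608.79 kip·ft.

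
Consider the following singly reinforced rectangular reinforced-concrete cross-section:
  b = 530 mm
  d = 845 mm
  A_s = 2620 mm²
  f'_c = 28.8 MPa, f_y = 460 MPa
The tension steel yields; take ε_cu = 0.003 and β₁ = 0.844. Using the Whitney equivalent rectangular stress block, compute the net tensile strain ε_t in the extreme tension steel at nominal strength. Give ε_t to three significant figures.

ε_t ≈ 0.0200

a = A_s f_y/(0.85 f'_c b) = 92.89 mm.
β₁ = 0.844, so c = a/β₁ = 92.89/0.844 = 110.06 mm.
From the linear strain diagram with ε_cu = 0.003: ε_t = 0.003 (d − c)/c = 0.003 × (845 − 110.06)/110.06 = 0.0200.
Since ε_t ≥ 0.005, the section is tension-controlled.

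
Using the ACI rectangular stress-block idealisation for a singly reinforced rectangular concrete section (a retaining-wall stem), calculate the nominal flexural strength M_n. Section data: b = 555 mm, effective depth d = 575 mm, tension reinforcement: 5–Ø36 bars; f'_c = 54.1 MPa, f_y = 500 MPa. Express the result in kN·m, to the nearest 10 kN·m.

M_n ≈ 1340 kN·m

A_s = 5 × 1018 = 5090 mm².
T = A_s f_y = 5090 × 500 = 2545000 N = 2545 kN.
From C = T: a = T/(0.85 f'_c b) = 2545000/(0.85 × 54.1 × 555) = 99.72 mm.
M_n = T(d − a/2) = 2545 kN × (575 − 49.86) mm = 1336.48 kN·m.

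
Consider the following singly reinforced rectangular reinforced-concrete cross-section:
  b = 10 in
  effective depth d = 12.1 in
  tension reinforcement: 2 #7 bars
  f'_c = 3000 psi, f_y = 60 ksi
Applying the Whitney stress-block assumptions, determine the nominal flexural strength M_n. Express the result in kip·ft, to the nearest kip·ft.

M_n ≈ 64 kip·ft

A_s = 2 × 0.6 = 1.2 in².
T = A_s f_y = 1.2 × 60 = 72 kips.
a = T/(0.85 f'_c b) = 72/(0.85 × 3 × 10) = 2.824 in.
M_n = T(d − a/2) = 72 × (12.1 − 1.412) = 769.5 kip·in = 769.5/12 = 64.13 kip·ft.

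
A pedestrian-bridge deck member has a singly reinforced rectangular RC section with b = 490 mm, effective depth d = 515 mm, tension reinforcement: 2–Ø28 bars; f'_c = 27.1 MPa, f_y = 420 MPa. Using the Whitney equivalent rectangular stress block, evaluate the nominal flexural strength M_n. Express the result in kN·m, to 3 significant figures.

M_n ≈ 255 kN·m

A_s = 2 × 616 = 1232 mm².
T = A_s f_y = 1232 × 420 = 517440 N = 517.44 kN.
From C = T: a = T/(0.85 f'_c b) = 517440/(0.85 × 27.1 × 490) = 45.84 mm.
M_n = T(d − a/2) = 517.44 kN × (515 − 22.92) mm = 254.62 kN·m.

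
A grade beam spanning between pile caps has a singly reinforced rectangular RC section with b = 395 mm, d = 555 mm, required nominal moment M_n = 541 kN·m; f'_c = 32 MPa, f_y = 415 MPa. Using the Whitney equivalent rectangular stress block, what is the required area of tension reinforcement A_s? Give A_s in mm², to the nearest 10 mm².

With M_n = 0.85 f'_c a b (d − a/2), solve the quadratic for a:
a = d − √(d² − 2M_n/(0.85 f'_c b)) = 555 − √(555² − 2 × 541×10⁶/(0.85 × 32 × 395)) = 99.68 mm.
A_s = 0.85 f'_c a b / f_y = 0.85 × 32 × 99.68 × 395 / 415 = 2580.6 mm².

A_s ≈ 2580 mm²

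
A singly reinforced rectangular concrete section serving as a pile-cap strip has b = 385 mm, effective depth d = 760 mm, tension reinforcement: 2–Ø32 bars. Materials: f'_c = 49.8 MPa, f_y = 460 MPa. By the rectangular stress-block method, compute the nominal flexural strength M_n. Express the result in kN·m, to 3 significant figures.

M_n ≈ 545 kN·m

A_s = 2 × 804 = 1608 mm².
T = A_s f_y = 1608 × 460 = 739680 N = 739.68 kN.
From C = T: a = T/(0.85 f'_c b) = 739680/(0.85 × 49.8 × 385) = 45.39 mm.
M_n = T(d − a/2) = 739.68 kN × (760 − 22.695) mm = 545.37 kN·m.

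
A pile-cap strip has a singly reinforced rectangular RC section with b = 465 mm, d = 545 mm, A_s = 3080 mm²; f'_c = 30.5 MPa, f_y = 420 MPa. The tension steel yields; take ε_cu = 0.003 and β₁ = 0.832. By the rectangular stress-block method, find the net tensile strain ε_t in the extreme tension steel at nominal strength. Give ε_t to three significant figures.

ε_t ≈ 0.00968

a = A_s f_y/(0.85 f'_c b) = 107.31 mm.
β₁ = 0.832, so c = a/β₁ = 107.31/0.832 = 128.98 mm.
From the linear strain diagram with ε_cu = 0.003: ε_t = 0.003 (d − c)/c = 0.003 × (545 − 128.98)/128.98 = 0.00968.
Since ε_t ≥ 0.005, the section is tension-controlled.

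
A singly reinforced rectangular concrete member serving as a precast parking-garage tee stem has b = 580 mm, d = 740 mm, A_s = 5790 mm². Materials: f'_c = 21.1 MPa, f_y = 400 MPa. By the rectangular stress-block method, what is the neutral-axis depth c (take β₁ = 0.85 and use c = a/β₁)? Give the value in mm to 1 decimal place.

c ≈ 261.9 mm

T = A_s f_y = 5790 × 400 = 2316000 N = 2316 kN.
Setting C = 0.85 f'_c a b equal to T: a = 2316000/(0.85 × 21.1 × 580) = 222.643 mm.
With β₁ = 0.85, c = a/β₁ = 222.643/0.85 = 261.9 mm.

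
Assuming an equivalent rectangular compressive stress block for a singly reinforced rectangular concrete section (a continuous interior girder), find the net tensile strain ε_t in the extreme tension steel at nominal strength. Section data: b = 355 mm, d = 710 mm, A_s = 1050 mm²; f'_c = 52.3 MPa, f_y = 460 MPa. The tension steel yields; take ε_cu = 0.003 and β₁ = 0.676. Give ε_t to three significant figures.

ε_t ≈ 0.0440

a = A_s f_y/(0.85 f'_c b) = 30.61 mm.
β₁ = 0.676, so c = a/β₁ = 30.61/0.676 = 45.28 mm.
From the linear strain diagram with ε_cu = 0.003: ε_t = 0.003 (d − c)/c = 0.003 × (710 − 45.28)/45.28 = 0.0440.
Since ε_t ≥ 0.005, the section is tension-controlled.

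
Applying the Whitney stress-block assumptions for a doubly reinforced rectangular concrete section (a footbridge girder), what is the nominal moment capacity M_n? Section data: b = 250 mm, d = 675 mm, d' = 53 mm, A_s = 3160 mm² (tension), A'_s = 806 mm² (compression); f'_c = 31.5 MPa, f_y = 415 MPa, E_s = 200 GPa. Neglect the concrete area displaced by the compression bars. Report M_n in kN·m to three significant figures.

M_n ≈ 796 kN·m

Assume both tension and compression steel yield.
Net tension couple steel: A_s − A'_s = 2354 mm².
a = (A_s − A'_s) f_y / (0.85 f'_c b) = 976910/(0.85 × 31.5 × 250) = 145.94 mm.
c = a/β₁ = 145.94/0.825 = 176.90 mm; ε'_s = 0.003(c − d')/c = 0.0021 ≥ f_y/E_s = 0.0021, so compression steel does yield.
M_n = (A_s − A'_s) f_y (d − a/2) + A'_s f_y (d − d') = [976910 × (675 − 72.97) + 334490 × (675 − 53)] × 10⁻⁶ = 588.13 + 208.05 = 796.18 kN·m.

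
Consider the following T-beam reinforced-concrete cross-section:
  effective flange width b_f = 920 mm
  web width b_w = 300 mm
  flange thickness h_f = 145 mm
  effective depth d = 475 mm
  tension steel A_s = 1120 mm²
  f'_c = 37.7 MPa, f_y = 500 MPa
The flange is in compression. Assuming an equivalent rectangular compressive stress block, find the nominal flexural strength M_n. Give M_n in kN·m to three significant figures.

M_n ≈ 261 kN·m

Tension: T = A_s f_y = 1120 × 500 = 560000 N.
Try a within the flange: a = T/(0.85 f'_c b_f) = 560000/(0.85 × 37.7 × 920) = 19.00 mm.
Since a = 19.00 ≤ h_f = 145 mm, the stress block lies entirely in the flange; analyse as a rectangular beam of width b_f.
M_n = T(d − a/2) = 560000 × (475 − 9.5) = 260.68 × 10⁶ N·mm.
M_n = 260.68 kN·m.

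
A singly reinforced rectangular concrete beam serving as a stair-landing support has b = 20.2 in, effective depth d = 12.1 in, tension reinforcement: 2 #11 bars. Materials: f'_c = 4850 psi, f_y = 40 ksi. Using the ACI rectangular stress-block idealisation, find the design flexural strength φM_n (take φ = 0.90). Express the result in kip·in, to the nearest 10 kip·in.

φM_n ≈ 1270 kip·in

A_s = 2 × 1.56 = 3.12 in².
T = A_s f_y = 3.12 × 40 = 124.8 kips.
a = T/(0.85 f'_c b) = 124.8/(0.85 × 4.85 × 20.2) = 1.499 in.
M_n = T(d − a/2) = 124.8 × (12.1 − 0.7495) = 1416.5 kip·in.
φM_n = 0.90 × 1416.5 = 1274.9 kip·in.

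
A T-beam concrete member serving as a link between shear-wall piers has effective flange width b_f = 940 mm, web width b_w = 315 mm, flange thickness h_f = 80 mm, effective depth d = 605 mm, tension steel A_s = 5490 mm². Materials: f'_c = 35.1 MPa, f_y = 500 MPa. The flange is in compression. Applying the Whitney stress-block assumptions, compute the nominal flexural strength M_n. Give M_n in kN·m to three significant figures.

M_n ≈ 1520 kN·m

Tension: T = A_s f_y = 5490 × 500 = 2745000 N.
Try a within the flange: a = T/(0.85 f'_c b_f) = 2745000/(0.85 × 35.1 × 940) = 97.88 mm.
a = 97.88 > h_f = 80 mm: the block extends into the web. Split into flange-overhang and web parts.
C_f = 0.85 f'_c (b_f − b_w) h_f = 0.85 × 35.1 × (940 − 315) × 80 = 1491750 N.
Remaining web compression depth: a_w = (T − C_f)/(0.85 f'_c b_w) = (2745000 − 1491750)/(0.85 × 35.1 × 315) = 133.35 mm.
M_n = C_f(d − h_f/2) + (T − C_f)(d − a_w/2) = 1491750 × (605 − 40) + 1253250 × (605 − 66.675) = 842.84 + 674.66 = 1517.50 × 10⁶ N·mm.
M_n = 1517.50 kN·m.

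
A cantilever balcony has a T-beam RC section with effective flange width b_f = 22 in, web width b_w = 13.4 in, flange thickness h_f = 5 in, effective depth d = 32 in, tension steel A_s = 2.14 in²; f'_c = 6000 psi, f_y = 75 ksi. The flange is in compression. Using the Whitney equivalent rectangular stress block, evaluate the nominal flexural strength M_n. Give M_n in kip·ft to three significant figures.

Tension: T = A_s f_y = 2.14 × 75 = 160.5 kips.
Try a within the flange: a = T/(0.85 f'_c b_f) = 160.5/(0.85 × 6 × 22) = 1.430 in.
Since a = 1.430 ≤ h_f = 5 in, the stress block lies entirely in the flange; analyse as a rectangular beam of width b_f.
M_n = T(d − a/2) = 160.5 × (32 − 0.715) = 5021.2 kip·in.
M_n = 5021.2/12 = 418.43 kip·ft.

M_n ≈ 418 kip·ft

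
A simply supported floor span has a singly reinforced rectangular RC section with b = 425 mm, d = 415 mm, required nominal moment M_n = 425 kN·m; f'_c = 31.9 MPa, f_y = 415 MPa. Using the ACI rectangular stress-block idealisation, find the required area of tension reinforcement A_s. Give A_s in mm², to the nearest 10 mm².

With M_n = 0.85 f'_c a b (d − a/2), solve the quadratic for a:
a = d − √(d² − 2M_n/(0.85 f'_c b)) = 415 − √(415² − 2 × 425×10⁶/(0.85 × 31.9 × 425)) = 101.21 mm.
A_s = 0.85 f'_c a b / f_y = 0.85 × 31.9 × 101.21 × 425 / 415 = 2810.4 mm².

A_s ≈ 2810 mm²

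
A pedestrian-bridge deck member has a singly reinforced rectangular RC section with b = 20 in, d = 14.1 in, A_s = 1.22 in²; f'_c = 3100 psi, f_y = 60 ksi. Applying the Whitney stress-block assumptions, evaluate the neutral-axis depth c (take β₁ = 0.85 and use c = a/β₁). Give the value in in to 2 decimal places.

c ≈ 1.63 in

T = A_s f_y = 1.22 × 60 = 73.2 kips.
a = T/(0.85 f'_c b) = 73.2/(0.85 × 3.1 × 20) = 1.3890 in.
With β₁ = 0.85, c = a/β₁ = 1.3890/0.85 = 1.63 in.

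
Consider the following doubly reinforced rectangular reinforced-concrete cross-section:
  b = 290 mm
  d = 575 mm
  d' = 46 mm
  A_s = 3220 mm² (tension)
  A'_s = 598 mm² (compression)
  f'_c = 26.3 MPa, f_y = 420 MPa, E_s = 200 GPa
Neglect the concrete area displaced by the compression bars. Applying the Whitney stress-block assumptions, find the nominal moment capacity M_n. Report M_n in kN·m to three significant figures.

Assume both tension and compression steel yield.
Net tension couple steel: A_s − A'_s = 2622 mm².
a = (A_s − A'_s) f_y / (0.85 f'_c b) = 1101240/(0.85 × 26.3 × 290) = 169.87 mm.
c = a/β₁ = 169.87/0.85 = 199.85 mm; ε'_s = 0.003(c − d')/c = 0.0023 ≥ f_y/E_s = 0.0021, so compression steel does yield.
M_n = (A_s − A'_s) f_y (d − a/2) + A'_s f_y (d − d') = [1101240 × (575 − 84.935) + 251160 × (575 − 46)] × 10⁻⁶ = 539.68 + 132.86 = 672.54 kN·m.

M_n ≈ 673 kN·m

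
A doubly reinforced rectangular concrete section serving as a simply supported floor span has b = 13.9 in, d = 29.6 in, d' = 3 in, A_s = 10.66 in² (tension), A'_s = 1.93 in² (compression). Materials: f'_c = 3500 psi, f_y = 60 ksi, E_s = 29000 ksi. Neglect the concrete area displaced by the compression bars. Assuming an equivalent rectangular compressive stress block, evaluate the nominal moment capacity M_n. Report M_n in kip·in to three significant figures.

M_n ≈ 15300 kip·in

Assume both steels yield.
a = (A_s − A'_s) f_y/(0.85 f'_c b) = (10.66 − 1.93) × 60/(0.85 × 3.5 × 13.9) = 12.667 in.
c = a/β₁ = 12.667/0.85 = 14.902 in; ε'_s = 0.003(c − d')/c = 0.0024 ≥ ε_y = 0.0021, so the compression steel yields.
M_n = (A_s − A'_s) f_y (d − a/2) + A'_s f_y (d − d') = 523.8 × (29.6 − 6.3335) + 115.8 × (29.6 − 3) = 12187.0 + 3080.3 = 15267.3 kip·in.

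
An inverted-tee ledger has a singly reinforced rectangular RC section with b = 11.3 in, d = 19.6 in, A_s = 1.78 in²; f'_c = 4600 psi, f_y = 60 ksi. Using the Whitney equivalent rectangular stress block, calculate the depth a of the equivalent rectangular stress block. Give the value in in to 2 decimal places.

T = A_s f_y = 1.78 × 60 = 106.8 kips.
a = T/(0.85 f'_c b) = 106.8/(0.85 × 4.6 × 11.3) = 2.42 in.

a ≈ 2.42 in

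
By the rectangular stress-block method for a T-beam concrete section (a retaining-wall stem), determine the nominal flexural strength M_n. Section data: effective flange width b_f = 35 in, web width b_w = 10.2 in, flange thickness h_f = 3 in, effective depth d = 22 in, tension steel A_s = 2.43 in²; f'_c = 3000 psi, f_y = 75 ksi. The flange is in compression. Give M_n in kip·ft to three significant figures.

Tension: T = A_s f_y = 2.43 × 75 = 182.25 kips.
Try a within the flange: a = T/(0.85 f'_c b_f) = 182.25/(0.85 × 3 × 35) = 2.042 in.
Since a = 2.042 ≤ h_f = 3 in, the stress block lies entirely in the flange; analyse as a rectangular beam of width b_f.
M_n = T(d − a/2) = 182.25 × (22 − 1.021) = 3823.4 kip·in.
M_n = 3823.4/12 = 318.62 kip·ft.

M_n ≈ 319 kip·ft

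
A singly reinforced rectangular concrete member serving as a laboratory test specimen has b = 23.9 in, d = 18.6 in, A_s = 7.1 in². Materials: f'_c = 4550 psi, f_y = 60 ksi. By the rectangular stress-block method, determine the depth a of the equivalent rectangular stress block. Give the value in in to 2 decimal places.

a ≈ 4.61 in

T = A_s f_y = 7.1 × 60 = 426 kips.
a = T/(0.85 f'_c b) = 426/(0.85 × 4.55 × 23.9) = 4.61 in.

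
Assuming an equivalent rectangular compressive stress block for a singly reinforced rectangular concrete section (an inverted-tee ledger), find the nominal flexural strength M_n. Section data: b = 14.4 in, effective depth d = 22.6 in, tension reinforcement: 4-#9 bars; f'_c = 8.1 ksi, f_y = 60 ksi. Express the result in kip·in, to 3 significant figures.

A_s = 4 × 1 = 4 in².
T = A_s f_y = 4 × 60 = 240 kips.
a = T/(0.85 f'_c b) = 240/(0.85 × 8.1 × 14.4) = 2.421 in.
M_n = T(d − a/2) = 240 × (22.6 − 1.2105) = 5133.5 kip·in.

M_n ≈ 5130 kip·in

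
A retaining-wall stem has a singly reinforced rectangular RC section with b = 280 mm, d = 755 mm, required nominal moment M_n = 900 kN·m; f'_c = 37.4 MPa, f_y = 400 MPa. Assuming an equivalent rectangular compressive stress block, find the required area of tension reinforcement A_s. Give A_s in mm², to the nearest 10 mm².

A_s ≈ 3310 mm²

With M_n = 0.85 f'_c a b (d − a/2), solve the quadratic for a:
a = d − √(d² − 2M_n/(0.85 f'_c b)) = 755 − √(755² − 2 × 900×10⁶/(0.85 × 37.4 × 280)) = 148.53 mm.
A_s = 0.85 f'_c a b / f_y = 0.85 × 37.4 × 148.53 × 280 / 400 = 3305.2 mm².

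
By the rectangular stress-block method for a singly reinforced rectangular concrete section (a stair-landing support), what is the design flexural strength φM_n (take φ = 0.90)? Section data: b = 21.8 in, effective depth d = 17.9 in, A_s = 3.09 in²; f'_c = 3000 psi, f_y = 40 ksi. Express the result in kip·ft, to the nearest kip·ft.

T = A_s f_y = 3.09 × 40 = 123.6 kips.
a = T/(0.85 f'_c b) = 123.6/(0.85 × 3 × 21.8) = 2.223 in.
M_n = T(d − a/2) = 123.6 × (17.9 − 1.1115) = 2075.1 kip·in = 2075.1/12 = 172.93 kip·ft.
φM_n = 0.90 × 172.93 = 155.64 kip·ft.

φM_n ≈ 156 kip·ft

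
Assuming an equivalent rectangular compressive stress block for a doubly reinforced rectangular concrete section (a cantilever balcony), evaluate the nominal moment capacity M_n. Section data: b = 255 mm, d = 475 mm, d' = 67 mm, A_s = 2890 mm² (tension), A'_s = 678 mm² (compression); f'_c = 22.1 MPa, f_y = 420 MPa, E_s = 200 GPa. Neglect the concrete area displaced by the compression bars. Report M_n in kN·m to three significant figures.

M_n ≈ 467 kN·m

Assume both tension and compression steel yield.
Net tension couple steel: A_s − A'_s = 2212 mm².
a = (A_s − A'_s) f_y / (0.85 f'_c b) = 929040/(0.85 × 22.1 × 255) = 193.95 mm.
c = a/β₁ = 193.95/0.85 = 228.18 mm; ε'_s = 0.003(c − d')/c = 0.0021 ≥ f_y/E_s = 0.0021, so compression steel does yield.
M_n = (A_s − A'_s) f_y (d − a/2) + A'_s f_y (d − d') = [929040 × (475 − 96.975) + 284760 × (475 − 67)] × 10⁻⁶ = 351.20 + 116.18 = 467.38 kN·m.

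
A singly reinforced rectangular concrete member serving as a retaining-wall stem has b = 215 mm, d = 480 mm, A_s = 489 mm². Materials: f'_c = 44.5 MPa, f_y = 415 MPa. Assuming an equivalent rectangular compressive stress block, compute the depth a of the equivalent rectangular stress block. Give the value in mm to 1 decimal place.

a ≈ 25.0 mm

T = A_s f_y = 489 × 415 = 202935 N = 202.935 kN.
Setting C = 0.85 f'_c a b equal to T: a = 202935/(0.85 × 44.5 × 215) = 25.0 mm.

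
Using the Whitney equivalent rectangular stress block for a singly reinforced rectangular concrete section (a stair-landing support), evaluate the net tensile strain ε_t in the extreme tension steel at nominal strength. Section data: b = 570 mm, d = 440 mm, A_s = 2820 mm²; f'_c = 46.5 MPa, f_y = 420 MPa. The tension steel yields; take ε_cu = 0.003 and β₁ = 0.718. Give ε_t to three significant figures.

ε_t ≈ 0.0150

a = A_s f_y/(0.85 f'_c b) = 52.57 mm.
β₁ = 0.718, so c = a/β₁ = 52.57/0.718 = 73.22 mm.
From the linear strain diagram with ε_cu = 0.003: ε_t = 0.003 (d − c)/c = 0.003 × (440 − 73.22)/73.22 = 0.0150.
Since ε_t ≥ 0.005, the section is tension-controlled.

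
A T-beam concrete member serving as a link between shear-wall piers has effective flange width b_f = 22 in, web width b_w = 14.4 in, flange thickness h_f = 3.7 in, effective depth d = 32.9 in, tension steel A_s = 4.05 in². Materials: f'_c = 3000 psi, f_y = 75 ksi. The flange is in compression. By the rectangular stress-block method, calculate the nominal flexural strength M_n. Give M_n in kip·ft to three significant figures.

Tension: T = A_s f_y = 4.05 × 75 = 303.75 kips.
Try a within the flange: a = T/(0.85 f'_c b_f) = 303.75/(0.85 × 3 × 22) = 5.414 in.
a = 5.414 > h_f = 3.7 in: the block extends into the web. Split into flange-overhang and web parts.
C_f = 0.85 f'_c (b_f − b_w) h_f = 0.85 × 3 × (22 − 14.4) × 3.7 = 71.7 kips.
Remaining web compression depth: a_w = (T − C_f)/(0.85 f'_c b_w) = (303.75 − 71.7)/(0.85 × 3 × 14.4) = 6.319 in.
M_n = C_f(d − h_f/2) + (T − C_f)(d − a_w/2) = 71.7 × (32.9 − 1.85) + 232.05 × (32.9 − 3.1595) = 2226.3 + 6901.3 = 9127.6 kip·in.
M_n = 9127.6/12 = 760.63 kip·ft.

M_n ≈ 761 kip·ft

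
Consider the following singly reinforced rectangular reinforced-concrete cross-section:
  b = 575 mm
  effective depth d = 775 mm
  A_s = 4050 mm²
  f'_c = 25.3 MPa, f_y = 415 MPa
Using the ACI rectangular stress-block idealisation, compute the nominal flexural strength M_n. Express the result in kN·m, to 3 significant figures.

T = A_s f_y = 4050 × 415 = 1680750 N = 1680.75 kN.
From C = T: a = T/(0.85 f'_c b) = 1680750/(0.85 × 25.3 × 575) = 135.92 mm.
M_n = T(d − a/2) = 1680.75 kN × (775 − 67.96) mm = 1188.36 kN·m.

M_n ≈ 1190 kN·m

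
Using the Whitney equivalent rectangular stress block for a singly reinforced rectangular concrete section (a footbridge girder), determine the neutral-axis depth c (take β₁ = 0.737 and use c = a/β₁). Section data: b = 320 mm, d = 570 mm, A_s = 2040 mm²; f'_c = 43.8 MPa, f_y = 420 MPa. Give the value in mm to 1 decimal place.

T = A_s f_y = 2040 × 420 = 856800 N = 856.8 kN.
Setting C = 0.85 f'_c a b equal to T: a = 856800/(0.85 × 43.8 × 320) = 71.918 mm.
With β₁ = 0.737, c = a/β₁ = 71.918/0.737 = 97.6 mm.

c ≈ 97.6 mm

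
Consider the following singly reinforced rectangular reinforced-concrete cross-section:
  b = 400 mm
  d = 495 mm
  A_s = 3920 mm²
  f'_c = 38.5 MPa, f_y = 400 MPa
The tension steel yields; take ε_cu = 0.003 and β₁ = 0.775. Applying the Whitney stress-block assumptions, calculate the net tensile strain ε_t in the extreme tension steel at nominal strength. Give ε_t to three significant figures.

a = A_s f_y/(0.85 f'_c b) = 119.79 mm.
β₁ = 0.775, so c = a/β₁ = 119.79/0.775 = 154.57 mm.
From the linear strain diagram with ε_cu = 0.003: ε_t = 0.003 (d − c)/c = 0.003 × (495 − 154.57)/154.57 = 0.00661.
Since ε_t ≥ 0.005, the section is tension-controlled.

ε_t ≈ 0.00661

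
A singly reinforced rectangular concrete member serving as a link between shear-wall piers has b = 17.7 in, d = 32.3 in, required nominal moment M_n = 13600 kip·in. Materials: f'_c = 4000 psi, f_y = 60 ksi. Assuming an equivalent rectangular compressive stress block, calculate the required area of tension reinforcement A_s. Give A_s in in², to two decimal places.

From M_n = 0.85 f'_c a b (d − a/2):
a = d − √(d² − 2M_n/(0.85 f'_c b)) = 32.3 − √(32.3² − 2 × 13600/(0.85 × 4 × 17.7)) = 7.983 in.
A_s = 0.85 f'_c a b / f_y = 0.85 × 4 × 7.983 × 17.7 / 60 = 8.007 in².

A_s ≈ 8.01 in²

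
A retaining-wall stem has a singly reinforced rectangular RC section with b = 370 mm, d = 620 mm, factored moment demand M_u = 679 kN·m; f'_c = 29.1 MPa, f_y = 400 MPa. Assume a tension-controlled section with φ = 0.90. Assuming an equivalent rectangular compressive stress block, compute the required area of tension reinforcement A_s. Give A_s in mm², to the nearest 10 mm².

A_s ≈ 3470 mm²

M_n = M_u/φ = 679/0.90 = 754.444 kN·m.
With M_n = 0.85 f'_c a b (d − a/2), solve the quadratic for a:
a = d − √(d² − 2M_n/(0.85 f'_c b)) = 620 − √(620² − 2 × 754.444×10⁶/(0.85 × 29.1 × 370)) = 151.46 mm.
A_s = 0.85 f'_c a b / f_y = 0.85 × 29.1 × 151.46 × 370 / 400 = 3465.4 mm².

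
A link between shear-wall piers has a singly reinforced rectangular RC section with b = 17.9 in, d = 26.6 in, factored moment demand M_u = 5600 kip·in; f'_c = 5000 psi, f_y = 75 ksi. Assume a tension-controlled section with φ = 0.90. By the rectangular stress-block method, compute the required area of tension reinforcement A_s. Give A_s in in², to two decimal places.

A_s ≈ 3.32 in²

M_n = M_u/φ = 5600/0.90 = 6222.22 kip·in.
From M_n = 0.85 f'_c a b (d − a/2):
a = d − √(d² − 2M_n/(0.85 f'_c b)) = 26.6 − √(26.6² − 2 × 6222.22/(0.85 × 5 × 17.9)) = 3.277 in.
A_s = 0.85 f'_c a b / f_y = 0.85 × 5 × 3.277 × 17.9 / 75 = 3.324 in².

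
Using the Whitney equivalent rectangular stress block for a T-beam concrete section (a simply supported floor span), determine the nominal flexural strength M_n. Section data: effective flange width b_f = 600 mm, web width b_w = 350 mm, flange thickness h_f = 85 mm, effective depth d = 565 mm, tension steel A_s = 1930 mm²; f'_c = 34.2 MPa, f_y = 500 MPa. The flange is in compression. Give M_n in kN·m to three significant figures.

Tension: T = A_s f_y = 1930 × 500 = 965000 N.
Try a within the flange: a = T/(0.85 f'_c b_f) = 965000/(0.85 × 34.2 × 600) = 55.33 mm.
Since a = 55.33 ≤ h_f = 85 mm, the stress block lies entirely in the flange; analyse as a rectangular beam of width b_f.
M_n = T(d − a/2) = 965000 × (565 − 27.665) = 518.53 × 10⁶ N·mm.
M_n = 518.53 kN·m.

M_n ≈ 519 kN·m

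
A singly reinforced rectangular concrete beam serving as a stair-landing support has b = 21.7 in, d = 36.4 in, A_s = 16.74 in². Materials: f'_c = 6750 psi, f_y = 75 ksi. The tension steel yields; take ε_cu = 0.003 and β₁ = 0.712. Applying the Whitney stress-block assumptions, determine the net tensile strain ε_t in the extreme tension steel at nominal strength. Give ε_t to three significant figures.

ε_t ≈ 0.00471

a = A_s f_y/(0.85 f'_c b) = 10.084 in.
β₁ = 0.712, so c = a/β₁ = 10.084/0.712 = 14.163 in.
From the linear strain diagram with ε_cu = 0.003: ε_t = 0.003 (d − c)/c = 0.003 × (36.4 − 14.163)/14.163 = 0.00471.
ε_t is between 0.004 and 0.005 — transition zone.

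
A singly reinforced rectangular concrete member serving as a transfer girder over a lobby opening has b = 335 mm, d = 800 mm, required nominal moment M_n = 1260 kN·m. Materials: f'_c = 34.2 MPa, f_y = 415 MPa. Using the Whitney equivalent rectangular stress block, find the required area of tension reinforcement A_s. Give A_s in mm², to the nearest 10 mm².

With M_n = 0.85 f'_c a b (d − a/2), solve the quadratic for a:
a = d − √(d² − 2M_n/(0.85 f'_c b)) = 800 − √(800² − 2 × 1260×10⁶/(0.85 × 34.2 × 335)) = 182.56 mm.
A_s = 0.85 f'_c a b / f_y = 0.85 × 34.2 × 182.56 × 335 / 415 = 4284.0 mm².

A_s ≈ 4280 mm²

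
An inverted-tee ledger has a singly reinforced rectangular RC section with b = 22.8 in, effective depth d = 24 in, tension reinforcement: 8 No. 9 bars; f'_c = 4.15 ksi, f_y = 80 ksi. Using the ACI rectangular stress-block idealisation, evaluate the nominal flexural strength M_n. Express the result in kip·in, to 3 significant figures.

M_n ≈ 12800 kip·in

A_s = 8 × 1 = 8 in².
T = A_s f_y = 8 × 80 = 640 kips.
a = T/(0.85 f'_c b) = 640/(0.85 × 4.15 × 22.8) = 7.958 in.
M_n = T(d − a/2) = 640 × (24 − 3.979) = 12813.4 kip·in.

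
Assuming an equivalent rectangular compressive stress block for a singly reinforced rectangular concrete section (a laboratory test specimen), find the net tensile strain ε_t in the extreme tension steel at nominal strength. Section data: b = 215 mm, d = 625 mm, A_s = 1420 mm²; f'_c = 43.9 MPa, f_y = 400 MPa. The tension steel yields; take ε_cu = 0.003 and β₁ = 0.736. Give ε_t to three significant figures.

a = A_s f_y/(0.85 f'_c b) = 70.80 mm.
β₁ = 0.736, so c = a/β₁ = 70.80/0.736 = 96.20 mm.
From the linear strain diagram with ε_cu = 0.003: ε_t = 0.003 (d − c)/c = 0.003 × (625 − 96.20)/96.20 = 0.0165.
Since ε_t ≥ 0.005, the section is tension-controlled.

ε_t ≈ 0.0165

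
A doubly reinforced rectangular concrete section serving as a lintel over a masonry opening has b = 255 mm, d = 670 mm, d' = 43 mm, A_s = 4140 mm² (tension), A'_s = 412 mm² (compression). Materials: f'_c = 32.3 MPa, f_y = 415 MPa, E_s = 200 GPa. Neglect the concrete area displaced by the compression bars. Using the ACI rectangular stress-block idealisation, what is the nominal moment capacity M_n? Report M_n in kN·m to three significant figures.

M_n ≈ 973 kN·m

Assume both tension and compression steel yield.
Net tension couple steel: A_s − A'_s = 3728 mm².
a = (A_s − A'_s) f_y / (0.85 f'_c b) = 1547120/(0.85 × 32.3 × 255) = 220.98 mm.
c = a/β₁ = 220.98/0.819 = 269.82 mm; ε'_s = 0.003(c − d')/c = 0.0025 ≥ f_y/E_s = 0.0021, so compression steel does yield.
M_n = (A_s − A'_s) f_y (d − a/2) + A'_s f_y (d − d') = [1547120 × (670 − 110.49) + 170980 × (670 − 43)] × 10⁻⁶ = 865.63 + 107.20 = 972.83 kN·m.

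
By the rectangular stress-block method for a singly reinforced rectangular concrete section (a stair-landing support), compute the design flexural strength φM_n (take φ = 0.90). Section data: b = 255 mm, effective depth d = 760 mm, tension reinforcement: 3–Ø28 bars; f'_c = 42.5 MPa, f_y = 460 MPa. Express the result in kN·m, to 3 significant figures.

φM_n ≈ 546 kN·m

A_s = 3 × 616 = 1848 mm².
T = A_s f_y = 1848 × 460 = 850080 N = 850.08 kN.
From C = T: a = T/(0.85 f'_c b) = 850080/(0.85 × 42.5 × 255) = 92.28 mm.
M_n = T(d − a/2) = 850.08 kN × (760 − 46.14) mm = 606.84 kN·m.
φM_n = 0.90 × 606.84 = 546.16 kN·m.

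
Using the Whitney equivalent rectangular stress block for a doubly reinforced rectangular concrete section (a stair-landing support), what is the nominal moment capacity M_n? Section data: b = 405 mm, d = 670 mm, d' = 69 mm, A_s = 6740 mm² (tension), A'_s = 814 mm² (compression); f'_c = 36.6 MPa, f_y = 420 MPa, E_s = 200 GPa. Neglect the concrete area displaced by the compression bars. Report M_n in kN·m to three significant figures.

Assume both tension and compression steel yield.
Net tension couple steel: A_s − A'_s = 5926 mm².
a = (A_s − A'_s) f_y / (0.85 f'_c b) = 2488920/(0.85 × 36.6 × 405) = 197.54 mm.
c = a/β₁ = 197.54/0.789 = 250.37 mm; ε'_s = 0.003(c − d')/c = 0.0022 ≥ f_y/E_s = 0.0021, so compression steel does yield.
M_n = (A_s − A'_s) f_y (d − a/2) + A'_s f_y (d − d') = [2488920 × (670 − 98.77) + 341880 × (670 − 69)] × 10⁻⁶ = 1421.75 + 205.47 = 1627.22 kN·m.

M_n ≈ 1630 kN·m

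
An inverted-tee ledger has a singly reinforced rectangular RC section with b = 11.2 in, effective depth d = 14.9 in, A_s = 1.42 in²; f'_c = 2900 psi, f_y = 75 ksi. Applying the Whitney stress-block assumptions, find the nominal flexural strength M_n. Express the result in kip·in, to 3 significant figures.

M_n ≈ 1380 kip·in

T = A_s f_y = 1.42 × 75 = 106.5 kips.
a = T/(0.85 f'_c b) = 106.5/(0.85 × 2.9 × 11.2) = 3.858 in.
M_n = T(d − a/2) = 106.5 × (14.9 − 1.929) = 1381.4 kip·in.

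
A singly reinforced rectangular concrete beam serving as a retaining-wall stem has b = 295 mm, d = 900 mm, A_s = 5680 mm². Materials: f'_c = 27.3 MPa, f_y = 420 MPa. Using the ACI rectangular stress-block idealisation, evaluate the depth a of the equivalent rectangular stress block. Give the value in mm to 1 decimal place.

a ≈ 348.5 mm

T = A_s f_y = 5680 × 420 = 2385600 N = 2385.6 kN.
Setting C = 0.85 f'_c a b equal to T: a = 2385600/(0.85 × 27.3 × 295) = 348.5 mm.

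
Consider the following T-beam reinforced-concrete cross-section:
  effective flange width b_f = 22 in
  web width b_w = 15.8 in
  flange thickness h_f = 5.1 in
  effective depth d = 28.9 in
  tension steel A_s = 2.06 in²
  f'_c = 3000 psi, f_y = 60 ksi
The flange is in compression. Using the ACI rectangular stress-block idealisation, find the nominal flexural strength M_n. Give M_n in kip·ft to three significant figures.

M_n ≈ 286 kip·ft

Tension: T = A_s f_y = 2.06 × 60 = 123.6 kips.
Try a within the flange: a = T/(0.85 f'_c b_f) = 123.6/(0.85 × 3 × 22) = 2.203 in.
Since a = 2.203 ≤ h_f = 5.1 in, the stress block lies entirely in the flange; analyse as a rectangular beam of width b_f.
M_n = T(d − a/2) = 123.6 × (28.9 − 1.1015) = 3435.9 kip·in.
M_n = 3435.9/12 = 286.33 kip·ft.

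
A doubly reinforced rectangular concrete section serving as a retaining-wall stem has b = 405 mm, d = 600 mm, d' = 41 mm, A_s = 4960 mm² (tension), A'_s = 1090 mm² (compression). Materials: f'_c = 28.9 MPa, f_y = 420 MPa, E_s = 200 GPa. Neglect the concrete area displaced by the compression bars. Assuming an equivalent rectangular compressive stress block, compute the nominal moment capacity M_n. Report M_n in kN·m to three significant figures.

Assume both tension and compression steel yield.
Net tension couple steel: A_s − A'_s = 3870 mm².
a = (A_s − A'_s) f_y / (0.85 f'_c b) = 1625400/(0.85 × 28.9 × 405) = 163.38 mm.
c = a/β₁ = 163.38/0.844 = 193.58 mm; ε'_s = 0.003(c − d')/c = 0.0024 ≥ f_y/E_s = 0.0021, so compression steel does yield.
M_n = (A_s − A'_s) f_y (d − a/2) + A'_s f_y (d − d') = [1625400 × (600 − 81.69) + 457800 × (600 − 41)] × 10⁻⁶ = 842.46 + 255.91 = 1098.37 kN·m.

M_n ≈ 1100 kN·m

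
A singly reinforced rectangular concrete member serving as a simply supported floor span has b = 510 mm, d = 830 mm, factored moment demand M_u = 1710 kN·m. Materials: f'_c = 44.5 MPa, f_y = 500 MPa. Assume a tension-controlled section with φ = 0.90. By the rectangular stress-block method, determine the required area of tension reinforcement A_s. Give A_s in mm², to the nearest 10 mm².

M_n = M_u/φ = 1710/0.90 = 1900 kN·m.
With M_n = 0.85 f'_c a b (d − a/2), solve the quadratic for a:
a = d − √(d² − 2M_n/(0.85 f'_c b)) = 830 − √(830² − 2 × 1900×10⁶/(0.85 × 44.5 × 510)) = 128.63 mm.
A_s = 0.85 f'_c a b / f_y = 0.85 × 44.5 × 128.63 × 510 / 500 = 4962.7 mm².

A_s ≈ 4960 mm²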